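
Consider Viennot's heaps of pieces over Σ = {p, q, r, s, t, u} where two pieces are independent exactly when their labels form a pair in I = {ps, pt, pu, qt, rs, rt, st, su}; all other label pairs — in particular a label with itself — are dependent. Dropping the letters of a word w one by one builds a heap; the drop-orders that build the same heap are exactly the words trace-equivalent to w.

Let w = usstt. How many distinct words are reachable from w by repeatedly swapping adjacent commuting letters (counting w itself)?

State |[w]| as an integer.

#0=u has no predecessor
#1=s has no predecessor
#2=s depends on [1:s]
#3=t depends on [0:u]
#4=t depends on [3:t]
sources: [0:u, 1:s]
N(rest) = Σ N(rest − s) over sources s of rest; N(one piece) = 1:
  size 1 → [2]=1  [4]=1
  size 2 → [1,2]=1  [2,4]=2  [3,4]=1
  size 3 → [0,3,4]=1  [1,2,4]=3  [2,3,4]=3
  first=0(u) contributes 6
  first=1(s) contributes 4
|[w]| = 10

10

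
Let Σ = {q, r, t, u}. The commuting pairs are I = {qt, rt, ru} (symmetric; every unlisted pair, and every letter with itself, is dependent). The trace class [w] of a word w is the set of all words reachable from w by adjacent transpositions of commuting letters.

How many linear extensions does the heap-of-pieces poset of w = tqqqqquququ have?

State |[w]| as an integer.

6

drop 0:t onto floor
drop 1:q onto floor
drop 2:q onto {1:q}
drop 3:q onto {2:q}
drop 4:q onto {3:q}
drop 5:q onto {4:q}
drop 6:u onto {0:t, 5:q}
drop 7:q onto {6:u}
drop 8:u onto {7:q}
drop 9:q onto {8:u}
drop 10:u onto {9:q}
ground layer = {0:t, 1:q}
drop-orders for the pieces not yet dropped (sum over which currently-grounded one goes next):
  1 to go: {10} 1
  2 to go: {9,10} 1
  3 to go: {8,9,10} 1
  4 to go: {7,8,9,10} 1
  5 to go: {6,7,8,9,10} 1
  6 to go: {0,6,7,8,9,10} 1  {5,6,7,8,9,10} 1
  7 to go: {0,5,6,7,8,9,10} 2  {4,5,6,7,8,9,10} 1
  8 to go: {0,4,5,6,7,8,9,10} 3  {3,4,5,6,7,8,9,10} 1
  9 to go: {0,3,4,5,6,7,8,9,10} 4  {2,3,4,5,6,7,8,9,10} 1
  if 0:t drops first: 1 orders
  if 1:q drops first: 5 orders
heap linearizations: 6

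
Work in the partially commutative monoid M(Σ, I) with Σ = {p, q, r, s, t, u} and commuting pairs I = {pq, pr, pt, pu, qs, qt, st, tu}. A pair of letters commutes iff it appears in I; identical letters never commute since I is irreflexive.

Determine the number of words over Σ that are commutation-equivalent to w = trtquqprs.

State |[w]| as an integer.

32

drop 0:t onto floor
drop 1:r onto {0:t}
drop 2:t onto {1:r}
drop 3:q onto {1:r}
drop 4:u onto {3:q}
drop 5:q onto {4:u}
drop 6:p onto floor
drop 7:r onto {2:t, 5:q}
drop 8:s onto {6:p, 7:r}
ground layer = {0:t, 6:p}
drop-orders for the pieces not yet dropped (sum over which currently-grounded one goes next):
  1 to go: {8} 1
  2 to go: {6,8} 1  {7,8} 1
  3 to go: {2,7,8} 1  {5,7,8} 1  {6,7,8} 2
  4 to go: {2,5,7,8} 2  {2,6,7,8} 3  {4,5,7,8} 1  {5,6,7,8} 3
  5 to go: {2,4,5,7,8} 3  {2,5,6,7,8} 8  {3,4,5,7,8} 1  {4,5,6,7,8} 4
  6 to go: {2,3,4,5,7,8} 4  {2,4,5,6,7,8} 15  {3,4,5,6,7,8} 5
  7 to go: {1,2,3,4,5,7,8} 4  {2,3,4,5,6,7,8} 24
  if 0:t drops first: 28 orders
  if 6:p drops first: 4 orders
heap linearizations: 32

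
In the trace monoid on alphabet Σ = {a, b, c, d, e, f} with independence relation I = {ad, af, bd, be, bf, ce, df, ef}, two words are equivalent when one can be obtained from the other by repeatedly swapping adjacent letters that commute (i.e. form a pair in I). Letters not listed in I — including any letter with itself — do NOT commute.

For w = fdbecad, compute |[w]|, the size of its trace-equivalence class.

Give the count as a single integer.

drop 0:f onto floor
drop 1:d onto floor
drop 2:b onto floor
drop 3:e onto {1:d}
drop 4:c onto {0:f, 1:d, 2:b}
drop 5:a onto {3:e, 4:c}
drop 6:d onto {3:e, 4:c}
ground layer = {0:f, 1:d, 2:b}
drop-orders for the pieces not yet dropped (sum over which currently-grounded one goes next):
  1 to go: {5} 1  {6} 1
  2 to go: {5,6} 2
  3 to go: {3,5,6} 2  {4,5,6} 2
  4 to go: {0,4,5,6} 2  {2,4,5,6} 2  {3,4,5,6} 4
  5 to go: {0,2,4,5,6} 4  {0,3,4,5,6} 6  {1,3,4,5,6} 4  {2,3,4,5,6} 6
  if 0:f drops first: 10 orders
  if 1:d drops first: 16 orders
  if 2:b drops first: 10 orders
heap linearizations: 36

36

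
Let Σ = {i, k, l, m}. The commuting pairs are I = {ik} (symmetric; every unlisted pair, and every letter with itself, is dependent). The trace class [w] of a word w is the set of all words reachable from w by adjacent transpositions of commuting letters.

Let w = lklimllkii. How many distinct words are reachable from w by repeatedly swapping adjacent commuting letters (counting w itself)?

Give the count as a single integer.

3

#0=l has no predecessor
#1=k depends on [0:l]
#2=l depends on [1:k]
#3=i depends on [2:l]
#4=m depends on [3:i]
#5=l depends on [4:m]
#6=l depends on [5:l]
#7=k depends on [6:l]
#8=i depends on [6:l]
#9=i depends on [8:i]
sources: [0:l]
N(rest) = Σ N(rest − s) over sources s of rest; N(one piece) = 1:
  size 1 → [7]=1  [9]=1
  size 2 → [7,9]=2  [8,9]=1
  size 3 → [7,8,9]=3
  size 4 → [6,7,8,9]=3
  size 5 → [5,6,7,8,9]=3
  size 6 → [4,5,6,7,8,9]=3
  size 7 → [3,4,5,6,7,8,9]=3
  size 8 → [2,3,4,5,6,7,8,9]=3
  first=0(l) contributes 3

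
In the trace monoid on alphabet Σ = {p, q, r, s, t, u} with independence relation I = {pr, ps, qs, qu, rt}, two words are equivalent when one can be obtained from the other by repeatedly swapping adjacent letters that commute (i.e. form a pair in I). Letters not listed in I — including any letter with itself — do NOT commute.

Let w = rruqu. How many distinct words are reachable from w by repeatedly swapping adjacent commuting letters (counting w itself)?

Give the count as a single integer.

drop 0:r onto floor
drop 1:r onto {0:r}
drop 2:u onto {1:r}
drop 3:q onto {1:r}
drop 4:u onto {2:u}
ground layer = {0:r}
drop-orders for the pieces not yet dropped (sum over which currently-grounded one goes next):
  1 to go: {3} 1  {4} 1
  2 to go: {2,4} 1  {3,4} 2
  3 to go: {2,3,4} 3
  if 0:r drops first: 3 orders

3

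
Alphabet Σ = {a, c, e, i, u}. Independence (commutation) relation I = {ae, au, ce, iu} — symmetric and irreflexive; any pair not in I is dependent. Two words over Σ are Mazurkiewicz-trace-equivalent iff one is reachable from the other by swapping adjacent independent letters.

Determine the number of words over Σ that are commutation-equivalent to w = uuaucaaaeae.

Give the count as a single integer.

piece 0:u — minimal
piece 1:u rests on {0:u}
piece 2:a — minimal
piece 3:u rests on {1:u}
piece 4:c rests on {2:a, 3:u}
piece 5:a rests on {4:c}
piece 6:a rests on {5:a}
piece 7:a rests on {6:a}
piece 8:e rests on {3:u}
piece 9:a rests on {7:a}
piece 10:e rests on {8:e}
minimal pieces: {0:u, 2:a}
ways to finish when only these pieces remain (= sum over removing one remaining piece with nothing left below it):
  1 left: {9}→1  {10}→1
  2 left: {7,9}→1  {8,10}→1  {9,10}→2
  3 left: {6,7,9}→1  {7,9,10}→3  {8,9,10}→3
  4 left: {5,6,7,9}→1  {6,7,9,10}→4  {7,8,9,10}→6
  5 left: {4,5,6,7,9}→1  {5,6,7,9,10}→5  {6,7,8,9,10}→10
  6 left: {2,4,5,6,7,9}→1  {4,5,6,7,9,10}→6  {5,6,7,8,9,10}→15
  7 left: {2,4,5,6,7,9,10}→7  {4,5,6,7,8,9,10}→21
  8 left: {2,4,5,6,7,8,9,10}→28  {3,4,5,6,7,8,9,10}→21
  9 left: {1,3,4,5,6,7,8,9,10}→21  {2,3,4,5,6,7,8,9,10}→49
  placing 0:u first → 70 extensions
  placing 2:a first → 21 extensions
total linear extensions = 91

91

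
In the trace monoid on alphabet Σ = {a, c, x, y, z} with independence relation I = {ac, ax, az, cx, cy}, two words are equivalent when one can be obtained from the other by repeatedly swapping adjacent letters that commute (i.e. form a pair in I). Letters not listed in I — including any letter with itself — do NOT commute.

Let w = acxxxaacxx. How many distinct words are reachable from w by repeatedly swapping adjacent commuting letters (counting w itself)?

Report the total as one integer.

0(a) covers ∅
1(c) covers ∅
2(x) covers ∅
3(x) covers 2:x
4(x) covers 3:x
5(a) covers 0:a
6(a) covers 5:a
7(c) covers 1:c
8(x) covers 4:x
9(x) covers 8:x
floor of heap: 0:a, 1:c, 2:x
completions by unplaced set U, small U first (add the entries for U minus each lowest piece of U):
  |U|=1: {6}:1  {7}:1  {9}:1
  |U|=2: {1,7}:1  {5,6}:1  {6,7}:2  {6,9}:2  {7,9}:2  {8,9}:1
  |U|=3: {0,5,6}:1  {1,6,7}:3  {1,7,9}:3  {4,8,9}:1  {5,6,7}:3  {5,6,9}:3  {6,7,9}:6  {6,8,9}:3  {7,8,9}:3
  |U|=4: {0,5,6,7}:4  {0,5,6,9}:4  {1,5,6,7}:6  {1,6,7,9}:12  {1,7,8,9}:6  {3,4,8,9}:1  {4,6,8,9}:4  {4,7,8,9}:4  {5,6,7,9}:12  {5,6,8,9}:6  {6,7,8,9}:12
  |U|=5: {0,1,5,6,7}:10  {0,5,6,7,9}:20  {0,5,6,8,9}:10  {1,4,7,8,9}:10  {1,5,6,7,9}:30  {1,6,7,8,9}:30  {2,3,4,8,9}:1  {3,4,6,8,9}:5  {3,4,7,8,9}:5  {4,5,6,8,9}:10  {4,6,7,8,9}:20  {5,6,7,8,9}:30
  |U|=6: {0,1,5,6,7,9}:60  {0,4,5,6,8,9}:20  {0,5,6,7,8,9}:60  {1,3,4,7,8,9}:15  {1,4,6,7,8,9}:60  {1,5,6,7,8,9}:90  {2,3,4,6,8,9}:6  {2,3,4,7,8,9}:6  {3,4,5,6,8,9}:15  {3,4,6,7,8,9}:30  {4,5,6,7,8,9}:60
  |U|=7: {0,1,5,6,7,8,9}:210  {0,3,4,5,6,8,9}:35  {0,4,5,6,7,8,9}:140  {1,2,3,4,7,8,9}:21  {1,3,4,6,7,8,9}:105  {1,4,5,6,7,8,9}:210  {2,3,4,5,6,8,9}:21  {2,3,4,6,7,8,9}:42  {3,4,5,6,7,8,9}:105
  |U|=8: {0,1,4,5,6,7,8,9}:560  {0,2,3,4,5,6,8,9}:56  {0,3,4,5,6,7,8,9}:280  {1,2,3,4,6,7,8,9}:168  {1,3,4,5,6,7,8,9}:420  {2,3,4,5,6,7,8,9}:168
  start at 0(a): 756
  start at 1(c): 504
  start at 2(x): 1260
sum over floor = 2520

2520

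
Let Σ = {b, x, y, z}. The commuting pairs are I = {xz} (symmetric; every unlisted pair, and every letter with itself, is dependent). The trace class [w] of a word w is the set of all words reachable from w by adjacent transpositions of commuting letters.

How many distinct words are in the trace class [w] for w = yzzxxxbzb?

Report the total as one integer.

#0=y has no predecessor
#1=z depends on [0:y]
#2=z depends on [1:z]
#3=x depends on [0:y]
#4=x depends on [3:x]
#5=x depends on [4:x]
#6=b depends on [2:z, 5:x]
#7=z depends on [6:b]
#8=b depends on [7:z]
sources: [0:y]
N(rest) = Σ N(rest − s) over sources s of rest; N(one piece) = 1:
  size 1 → [8]=1
  size 2 → [7,8]=1
  size 3 → [6,7,8]=1
  size 4 → [2,6,7,8]=1  [5,6,7,8]=1
  size 5 → [1,2,6,7,8]=1  [2,5,6,7,8]=2  [4,5,6,7,8]=1
  size 6 → [1,2,5,6,7,8]=3  [2,4,5,6,7,8]=3  [3,4,5,6,7,8]=1
  size 7 → [1,2,4,5,6,7,8]=6  [2,3,4,5,6,7,8]=4
  first=0(y) contributes 10

10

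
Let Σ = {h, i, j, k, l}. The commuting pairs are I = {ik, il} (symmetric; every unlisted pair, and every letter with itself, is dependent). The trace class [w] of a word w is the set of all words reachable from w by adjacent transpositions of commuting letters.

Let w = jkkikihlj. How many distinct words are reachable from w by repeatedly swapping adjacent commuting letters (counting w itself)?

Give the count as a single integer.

0(j) covers ∅
1(k) covers 0:j
2(k) covers 1:k
3(i) covers 0:j
4(k) covers 2:k
5(i) covers 3:i
6(h) covers 4:k, 5:i
7(l) covers 6:h
8(j) covers 7:l
floor of heap: 0:j
completions by unplaced set U, small U first (add the entries for U minus each lowest piece of U):
  |U|=1: {8}:1
  |U|=2: {7,8}:1
  |U|=3: {6,7,8}:1
  |U|=4: {4,6,7,8}:1  {5,6,7,8}:1
  |U|=5: {2,4,6,7,8}:1  {3,5,6,7,8}:1  {4,5,6,7,8}:2
  |U|=6: {1,2,4,6,7,8}:1  {2,4,5,6,7,8}:3  {3,4,5,6,7,8}:3
  |U|=7: {1,2,4,5,6,7,8}:4  {2,3,4,5,6,7,8}:6
  start at 0(j): 10

10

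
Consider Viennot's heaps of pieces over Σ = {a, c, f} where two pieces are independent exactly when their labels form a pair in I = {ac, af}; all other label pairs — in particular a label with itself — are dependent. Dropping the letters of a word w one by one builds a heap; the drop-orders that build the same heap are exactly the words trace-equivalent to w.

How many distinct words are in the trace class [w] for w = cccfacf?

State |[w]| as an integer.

piece 0:c — minimal
piece 1:c rests on {0:c}
piece 2:c rests on {1:c}
piece 3:f rests on {2:c}
piece 4:a — minimal
piece 5:c rests on {3:f}
piece 6:f rests on {5:c}
minimal pieces: {0:c, 4:a}
ways to finish when only these pieces remain (= sum over removing one remaining piece with nothing left below it):
  1 left: {4}→1  {6}→1
  2 left: {4,6}→2  {5,6}→1
  3 left: {3,5,6}→1  {4,5,6}→3
  4 left: {2,3,5,6}→1  {3,4,5,6}→4
  5 left: {1,2,3,5,6}→1  {2,3,4,5,6}→5
  placing 0:c first → 6 extensions
  placing 4:a first → 1 extensions
total linear extensions = 7

7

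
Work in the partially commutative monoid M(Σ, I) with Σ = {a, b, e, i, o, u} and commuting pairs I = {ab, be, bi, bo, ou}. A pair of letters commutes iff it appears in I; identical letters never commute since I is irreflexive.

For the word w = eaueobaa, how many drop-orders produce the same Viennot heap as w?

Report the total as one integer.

drop 0:e onto floor
drop 1:a onto {0:e}
drop 2:u onto {1:a}
drop 3:e onto {2:u}
drop 4:o onto {3:e}
drop 5:b onto {2:u}
drop 6:a onto {4:o}
drop 7:a onto {6:a}
ground layer = {0:e}
drop-orders for the pieces not yet dropped (sum over which currently-grounded one goes next):
  1 to go: {5} 1  {7} 1
  2 to go: {5,7} 2  {6,7} 1
  3 to go: {4,6,7} 1  {5,6,7} 3
  4 to go: {3,4,6,7} 1  {4,5,6,7} 4
  5 to go: {3,4,5,6,7} 5
  6 to go: {2,3,4,5,6,7} 5
  if 0:e drops first: 5 orders

5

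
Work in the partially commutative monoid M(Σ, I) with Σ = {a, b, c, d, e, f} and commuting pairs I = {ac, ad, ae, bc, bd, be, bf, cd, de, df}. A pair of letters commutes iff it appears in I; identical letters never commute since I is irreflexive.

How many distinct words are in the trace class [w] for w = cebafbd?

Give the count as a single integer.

0(c) covers ∅
1(e) covers 0:c
2(b) covers ∅
3(a) covers 2:b
4(f) covers 1:e, 3:a
5(b) covers 3:a
6(d) covers ∅
floor of heap: 0:c, 2:b, 6:d
completions by unplaced set U, small U first (add the entries for U minus each lowest piece of U):
  |U|=1: {4}:1  {5}:1  {6}:1
  |U|=2: {1,4}:1  {4,5}:2  {4,6}:2  {5,6}:2
  |U|=3: {0,1,4}:1  {1,4,5}:3  {1,4,6}:3  {3,4,5}:2  {4,5,6}:6
  |U|=4: {0,1,4,5}:4  {0,1,4,6}:4  {1,3,4,5}:5  {1,4,5,6}:12  {2,3,4,5}:2  {3,4,5,6}:8
  |U|=5: {0,1,3,4,5}:9  {0,1,4,5,6}:20  {1,2,3,4,5}:7  {1,3,4,5,6}:25  {2,3,4,5,6}:10
  start at 0(c): 42
  start at 2(b): 54
  start at 6(d): 16
sum over floor = 112

112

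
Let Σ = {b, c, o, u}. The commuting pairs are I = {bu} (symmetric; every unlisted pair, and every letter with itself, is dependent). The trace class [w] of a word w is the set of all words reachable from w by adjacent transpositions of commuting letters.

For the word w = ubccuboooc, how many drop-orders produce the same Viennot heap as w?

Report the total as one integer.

4

#0=u has no predecessor
#1=b has no predecessor
#2=c depends on [0:u, 1:b]
#3=c depends on [2:c]
#4=u depends on [3:c]
#5=b depends on [3:c]
#6=o depends on [4:u, 5:b]
#7=o depends on [6:o]
#8=o depends on [7:o]
#9=c depends on [8:o]
sources: [0:u, 1:b]
N(rest) = Σ N(rest − s) over sources s of rest; N(one piece) = 1:
  size 1 → [9]=1
  size 2 → [8,9]=1
  size 3 → [7,8,9]=1
  size 4 → [6,7,8,9]=1
  size 5 → [4,6,7,8,9]=1  [5,6,7,8,9]=1
  size 6 → [4,5,6,7,8,9]=2
  size 7 → [3,4,5,6,7,8,9]=2
  size 8 → [2,3,4,5,6,7,8,9]=2
  first=0(u) contributes 2
  first=1(b) contributes 2
|[w]| = 4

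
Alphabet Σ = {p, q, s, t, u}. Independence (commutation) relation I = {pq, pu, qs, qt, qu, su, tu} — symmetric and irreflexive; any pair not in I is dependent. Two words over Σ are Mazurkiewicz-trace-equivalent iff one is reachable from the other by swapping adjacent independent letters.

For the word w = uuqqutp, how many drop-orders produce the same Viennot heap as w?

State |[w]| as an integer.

0(u) covers ∅
1(u) covers 0:u
2(q) covers ∅
3(q) covers 2:q
4(u) covers 1:u
5(t) covers ∅
6(p) covers 5:t
floor of heap: 0:u, 2:q, 5:t
completions by unplaced set U, small U first (add the entries for U minus each lowest piece of U):
  |U|=1: {3}:1  {4}:1  {6}:1
  |U|=2: {1,4}:1  {2,3}:1  {3,4}:2  {3,6}:2  {4,6}:2  {5,6}:1
  |U|=3: {0,1,4}:1  {1,3,4}:3  {1,4,6}:3  {2,3,4}:3  {2,3,6}:3  {3,4,6}:6  {3,5,6}:3  {4,5,6}:3
  |U|=4: {0,1,3,4}:4  {0,1,4,6}:4  {1,2,3,4}:6  {1,3,4,6}:12  {1,4,5,6}:6  {2,3,4,6}:12  {2,3,5,6}:6  {3,4,5,6}:12
  |U|=5: {0,1,2,3,4}:10  {0,1,3,4,6}:20  {0,1,4,5,6}:10  {1,2,3,4,6}:30  {1,3,4,5,6}:30  {2,3,4,5,6}:30
  start at 0(u): 90
  start at 2(q): 60
  start at 5(t): 60
sum over floor = 210

210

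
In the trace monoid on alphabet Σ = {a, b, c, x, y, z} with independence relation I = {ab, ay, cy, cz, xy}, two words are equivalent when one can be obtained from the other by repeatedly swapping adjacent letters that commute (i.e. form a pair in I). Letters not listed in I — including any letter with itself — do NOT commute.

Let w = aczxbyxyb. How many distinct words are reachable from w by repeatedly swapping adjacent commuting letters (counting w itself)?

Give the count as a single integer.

0(a) covers ∅
1(c) covers 0:a
2(z) covers 0:a
3(x) covers 1:c, 2:z
4(b) covers 3:x
5(y) covers 4:b
6(x) covers 4:b
7(y) covers 5:y
8(b) covers 6:x, 7:y
floor of heap: 0:a
completions by unplaced set U, small U first (add the entries for U minus each lowest piece of U):
  |U|=1: {8}:1
  |U|=2: {6,8}:1  {7,8}:1
  |U|=3: {5,7,8}:1  {6,7,8}:2
  |U|=4: {5,6,7,8}:3
  |U|=5: {4,5,6,7,8}:3
  |U|=6: {3,4,5,6,7,8}:3
  |U|=7: {1,3,4,5,6,7,8}:3  {2,3,4,5,6,7,8}:3
  start at 0(a): 6

6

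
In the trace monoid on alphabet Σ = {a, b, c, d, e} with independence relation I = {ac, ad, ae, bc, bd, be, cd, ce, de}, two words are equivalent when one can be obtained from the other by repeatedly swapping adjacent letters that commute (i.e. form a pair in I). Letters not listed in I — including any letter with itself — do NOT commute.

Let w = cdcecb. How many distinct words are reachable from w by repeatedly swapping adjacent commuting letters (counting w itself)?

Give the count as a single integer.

120

0(c) covers ∅
1(d) covers ∅
2(c) covers 0:c
3(e) covers ∅
4(c) covers 2:c
5(b) covers ∅
floor of heap: 0:c, 1:d, 3:e, 5:b
completions by unplaced set U, small U first (add the entries for U minus each lowest piece of U):
  |U|=1: {1}:1  {3}:1  {4}:1  {5}:1
  |U|=2: {1,3}:2  {1,4}:2  {1,5}:2  {2,4}:1  {3,4}:2  {3,5}:2  {4,5}:2
  |U|=3: {0,2,4}:1  {1,2,4}:3  {1,3,4}:6  {1,3,5}:6  {1,4,5}:6  {2,3,4}:3  {2,4,5}:3  {3,4,5}:6
  |U|=4: {0,1,2,4}:4  {0,2,3,4}:4  {0,2,4,5}:4  {1,2,3,4}:12  {1,2,4,5}:12  {1,3,4,5}:24  {2,3,4,5}:12
  start at 0(c): 60
  start at 1(d): 20
  start at 3(e): 20
  start at 5(b): 20
sum over floor = 120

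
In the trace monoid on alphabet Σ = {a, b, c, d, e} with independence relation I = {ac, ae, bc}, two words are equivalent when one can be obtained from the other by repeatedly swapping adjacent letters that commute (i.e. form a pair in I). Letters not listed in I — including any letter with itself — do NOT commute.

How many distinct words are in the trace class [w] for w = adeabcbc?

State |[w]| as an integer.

16

drop 0:a onto floor
drop 1:d onto {0:a}
drop 2:e onto {1:d}
drop 3:a onto {1:d}
drop 4:b onto {2:e, 3:a}
drop 5:c onto {2:e}
drop 6:b onto {4:b}
drop 7:c onto {5:c}
ground layer = {0:a}
drop-orders for the pieces not yet dropped (sum over which currently-grounded one goes next):
  1 to go: {6} 1  {7} 1
  2 to go: {4,6} 1  {5,7} 1  {6,7} 2
  3 to go: {3,4,6} 1  {4,6,7} 3  {5,6,7} 3
  4 to go: {3,4,6,7} 4  {4,5,6,7} 6
  5 to go: {2,4,5,6,7} 6  {3,4,5,6,7} 10
  6 to go: {2,3,4,5,6,7} 16
  if 0:a drops first: 16 orders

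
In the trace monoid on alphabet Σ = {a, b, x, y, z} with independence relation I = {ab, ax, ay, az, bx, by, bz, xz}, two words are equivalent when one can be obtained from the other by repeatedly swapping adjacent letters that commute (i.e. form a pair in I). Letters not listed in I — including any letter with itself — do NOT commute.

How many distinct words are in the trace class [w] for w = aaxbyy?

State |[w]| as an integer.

0(a) covers ∅
1(a) covers 0:a
2(x) covers ∅
3(b) covers ∅
4(y) covers 2:x
5(y) covers 4:y
floor of heap: 0:a, 2:x, 3:b
completions by unplaced set U, small U first (add the entries for U minus each lowest piece of U):
  |U|=1: {1}:1  {3}:1  {5}:1
  |U|=2: {0,1}:1  {1,3}:2  {1,5}:2  {3,5}:2  {4,5}:1
  |U|=3: {0,1,3}:3  {0,1,5}:3  {1,3,5}:6  {1,4,5}:3  {2,4,5}:1  {3,4,5}:3
  |U|=4: {0,1,3,5}:12  {0,1,4,5}:6  {1,2,4,5}:4  {1,3,4,5}:12  {2,3,4,5}:4
  start at 0(a): 20
  start at 2(x): 30
  start at 3(b): 10
sum over floor = 60

60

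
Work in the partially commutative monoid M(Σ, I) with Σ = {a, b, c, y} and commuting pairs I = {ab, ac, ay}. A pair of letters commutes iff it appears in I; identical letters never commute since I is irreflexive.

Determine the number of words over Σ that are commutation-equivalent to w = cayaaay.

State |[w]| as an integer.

35

piece 0:c — minimal
piece 1:a — minimal
piece 2:y rests on {0:c}
piece 3:a rests on {1:a}
piece 4:a rests on {3:a}
piece 5:a rests on {4:a}
piece 6:y rests on {2:y}
minimal pieces: {0:c, 1:a}
ways to finish when only these pieces remain (= sum over removing one remaining piece with nothing left below it):
  1 left: {5}→1  {6}→1
  2 left: {2,6}→1  {4,5}→1  {5,6}→2
  3 left: {0,2,6}→1  {2,5,6}→3  {3,4,5}→1  {4,5,6}→3
  4 left: {0,2,5,6}→4  {1,3,4,5}→1  {2,4,5,6}→6  {3,4,5,6}→4
  5 left: {0,2,4,5,6}→10  {1,3,4,5,6}→5  {2,3,4,5,6}→10
  placing 0:c first → 15 extensions
  placing 1:a first → 20 extensions
total linear extensions = 35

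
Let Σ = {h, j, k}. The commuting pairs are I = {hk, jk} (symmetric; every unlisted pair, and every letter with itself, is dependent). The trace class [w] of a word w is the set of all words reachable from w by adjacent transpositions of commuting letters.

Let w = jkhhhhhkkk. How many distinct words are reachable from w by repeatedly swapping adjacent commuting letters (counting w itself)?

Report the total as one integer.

0(j) covers ∅
1(k) covers ∅
2(h) covers 0:j
3(h) covers 2:h
4(h) covers 3:h
5(h) covers 4:h
6(h) covers 5:h
7(k) covers 1:k
8(k) covers 7:k
9(k) covers 8:k
floor of heap: 0:j, 1:k
completions by unplaced set U, small U first (add the entries for U minus each lowest piece of U):
  |U|=1: {6}:1  {9}:1
  |U|=2: {5,6}:1  {6,9}:2  {8,9}:1
  |U|=3: {4,5,6}:1  {5,6,9}:3  {6,8,9}:3  {7,8,9}:1
  |U|=4: {1,7,8,9}:1  {3,4,5,6}:1  {4,5,6,9}:4  {5,6,8,9}:6  {6,7,8,9}:4
  |U|=5: {1,6,7,8,9}:5  {2,3,4,5,6}:1  {3,4,5,6,9}:5  {4,5,6,8,9}:10  {5,6,7,8,9}:10
  |U|=6: {0,2,3,4,5,6}:1  {1,5,6,7,8,9}:15  {2,3,4,5,6,9}:6  {3,4,5,6,8,9}:15  {4,5,6,7,8,9}:20
  |U|=7: {0,2,3,4,5,6,9}:7  {1,4,5,6,7,8,9}:35  {2,3,4,5,6,8,9}:21  {3,4,5,6,7,8,9}:35
  |U|=8: {0,2,3,4,5,6,8,9}:28  {1,3,4,5,6,7,8,9}:70  {2,3,4,5,6,7,8,9}:56
  start at 0(j): 126
  start at 1(k): 84
sum over floor = 210

210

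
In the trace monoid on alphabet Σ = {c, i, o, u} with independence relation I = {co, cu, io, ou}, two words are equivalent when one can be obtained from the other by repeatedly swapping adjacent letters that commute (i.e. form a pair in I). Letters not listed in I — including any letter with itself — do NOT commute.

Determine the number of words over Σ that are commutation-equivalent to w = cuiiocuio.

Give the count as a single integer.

144

0(c) covers ∅
1(u) covers ∅
2(i) covers 0:c, 1:u
3(i) covers 2:i
4(o) covers ∅
5(c) covers 3:i
6(u) covers 3:i
7(i) covers 5:c, 6:u
8(o) covers 4:o
floor of heap: 0:c, 1:u, 4:o
completions by unplaced set U, small U first (add the entries for U minus each lowest piece of U):
  |U|=1: {7}:1  {8}:1
  |U|=2: {4,8}:1  {5,7}:1  {6,7}:1  {7,8}:2
  |U|=3: {4,7,8}:3  {5,6,7}:2  {5,7,8}:3  {6,7,8}:3
  |U|=4: {3,5,6,7}:2  {4,5,7,8}:6  {4,6,7,8}:6  {5,6,7,8}:8
  |U|=5: {2,3,5,6,7}:2  {3,5,6,7,8}:10  {4,5,6,7,8}:20
  |U|=6: {0,2,3,5,6,7}:2  {1,2,3,5,6,7}:2  {2,3,5,6,7,8}:12  {3,4,5,6,7,8}:30
  |U|=7: {0,1,2,3,5,6,7}:4  {0,2,3,5,6,7,8}:14  {1,2,3,5,6,7,8}:14  {2,3,4,5,6,7,8}:42
  start at 0(c): 56
  start at 1(u): 56
  start at 4(o): 32
sum over floor = 144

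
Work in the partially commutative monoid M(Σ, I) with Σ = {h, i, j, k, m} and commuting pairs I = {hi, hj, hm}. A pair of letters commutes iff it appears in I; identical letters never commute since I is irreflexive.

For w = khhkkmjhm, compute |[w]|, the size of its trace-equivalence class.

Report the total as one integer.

4

piece 0:k — minimal
piece 1:h rests on {0:k}
piece 2:h rests on {1:h}
piece 3:k rests on {2:h}
piece 4:k rests on {3:k}
piece 5:m rests on {4:k}
piece 6:j rests on {5:m}
piece 7:h rests on {4:k}
piece 8:m rests on {6:j}
minimal pieces: {0:k}
ways to finish when only these pieces remain (= sum over removing one remaining piece with nothing left below it):
  1 left: {7}→1  {8}→1
  2 left: {6,8}→1  {7,8}→2
  3 left: {5,6,8}→1  {6,7,8}→3
  4 left: {5,6,7,8}→4
  5 left: {4,5,6,7,8}→4
  6 left: {3,4,5,6,7,8}→4
  7 left: {2,3,4,5,6,7,8}→4
  placing 0:k first → 4 extensions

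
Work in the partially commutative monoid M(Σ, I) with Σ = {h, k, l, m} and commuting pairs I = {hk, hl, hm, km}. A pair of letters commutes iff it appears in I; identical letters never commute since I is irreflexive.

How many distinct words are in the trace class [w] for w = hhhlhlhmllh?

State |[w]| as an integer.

0(h) covers ∅
1(h) covers 0:h
2(h) covers 1:h
3(l) covers ∅
4(h) covers 2:h
5(l) covers 3:l
6(h) covers 4:h
7(m) covers 5:l
8(l) covers 7:m
9(l) covers 8:l
10(h) covers 6:h
floor of heap: 0:h, 3:l
completions by unplaced set U, small U first (add the entries for U minus each lowest piece of U):
  |U|=1: {9}:1  {10}:1
  |U|=2: {6,10}:1  {8,9}:1  {9,10}:2
  |U|=3: {4,6,10}:1  {6,9,10}:3  {7,8,9}:1  {8,9,10}:3
  |U|=4: {2,4,6,10}:1  {4,6,9,10}:4  {5,7,8,9}:1  {6,8,9,10}:6  {7,8,9,10}:4
  |U|=5: {1,2,4,6,10}:1  {2,4,6,9,10}:5  {3,5,7,8,9}:1  {4,6,8,9,10}:10  {5,7,8,9,10}:5  {6,7,8,9,10}:10
  |U|=6: {0,1,2,4,6,10}:1  {1,2,4,6,9,10}:6  {2,4,6,8,9,10}:15  {3,5,7,8,9,10}:6  {4,6,7,8,9,10}:20  {5,6,7,8,9,10}:15
  |U|=7: {0,1,2,4,6,9,10}:7  {1,2,4,6,8,9,10}:21  {2,4,6,7,8,9,10}:35  {3,5,6,7,8,9,10}:21  {4,5,6,7,8,9,10}:35
  |U|=8: {0,1,2,4,6,8,9,10}:28  {1,2,4,6,7,8,9,10}:56  {2,4,5,6,7,8,9,10}:70  {3,4,5,6,7,8,9,10}:56
  |U|=9: {0,1,2,4,6,7,8,9,10}:84  {1,2,4,5,6,7,8,9,10}:126  {2,3,4,5,6,7,8,9,10}:126
  start at 0(h): 252
  start at 3(l): 210
sum over floor = 462

462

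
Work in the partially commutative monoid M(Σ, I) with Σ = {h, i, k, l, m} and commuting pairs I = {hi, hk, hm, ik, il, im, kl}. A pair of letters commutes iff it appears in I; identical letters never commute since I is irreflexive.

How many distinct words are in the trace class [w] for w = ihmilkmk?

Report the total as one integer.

drop 0:i onto floor
drop 1:h onto floor
drop 2:m onto floor
drop 3:i onto {0:i}
drop 4:l onto {1:h, 2:m}
drop 5:k onto {2:m}
drop 6:m onto {4:l, 5:k}
drop 7:k onto {6:m}
ground layer = {0:i, 1:h, 2:m}
drop-orders for the pieces not yet dropped (sum over which currently-grounded one goes next):
  1 to go: {3} 1  {7} 1
  2 to go: {0,3} 1  {3,7} 2  {6,7} 1
  3 to go: {0,3,7} 3  {3,6,7} 3  {4,6,7} 1  {5,6,7} 1
  4 to go: {0,3,6,7} 6  {1,4,6,7} 1  {3,4,6,7} 4  {3,5,6,7} 4  {4,5,6,7} 2
  5 to go: {0,3,4,6,7} 10  {0,3,5,6,7} 10  {1,3,4,6,7} 5  {1,4,5,6,7} 3  {2,4,5,6,7} 2  {3,4,5,6,7} 10
  6 to go: {0,1,3,4,6,7} 15  {0,3,4,5,6,7} 30  {1,2,4,5,6,7} 5  {1,3,4,5,6,7} 18  {2,3,4,5,6,7} 12
  if 0:i drops first: 35 orders
  if 1:h drops first: 42 orders
  if 2:m drops first: 63 orders
heap linearizations: 140

140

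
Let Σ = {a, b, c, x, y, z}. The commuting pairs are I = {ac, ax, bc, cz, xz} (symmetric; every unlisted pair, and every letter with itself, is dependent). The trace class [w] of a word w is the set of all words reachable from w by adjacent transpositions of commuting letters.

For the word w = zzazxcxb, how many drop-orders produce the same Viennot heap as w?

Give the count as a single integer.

35

piece 0:z — minimal
piece 1:z rests on {0:z}
piece 2:a rests on {1:z}
piece 3:z rests on {2:a}
piece 4:x — minimal
piece 5:c rests on {4:x}
piece 6:x rests on {5:c}
piece 7:b rests on {3:z, 6:x}
minimal pieces: {0:z, 4:x}
ways to finish when only these pieces remain (= sum over removing one remaining piece with nothing left below it):
  1 left: {7}→1
  2 left: {3,7}→1  {6,7}→1
  3 left: {2,3,7}→1  {3,6,7}→2  {5,6,7}→1
  4 left: {1,2,3,7}→1  {2,3,6,7}→3  {3,5,6,7}→3  {4,5,6,7}→1
  5 left: {0,1,2,3,7}→1  {1,2,3,6,7}→4  {2,3,5,6,7}→6  {3,4,5,6,7}→4
  6 left: {0,1,2,3,6,7}→5  {1,2,3,5,6,7}→10  {2,3,4,5,6,7}→10
  placing 0:z first → 20 extensions
  placing 4:x first → 15 extensions
total linear extensions = 35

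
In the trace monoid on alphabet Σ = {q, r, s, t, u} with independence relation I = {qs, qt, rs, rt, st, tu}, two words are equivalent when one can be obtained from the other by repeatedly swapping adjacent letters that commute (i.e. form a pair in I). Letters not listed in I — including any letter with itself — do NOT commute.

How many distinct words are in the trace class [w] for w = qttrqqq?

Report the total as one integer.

21

drop 0:q onto floor
drop 1:t onto floor
drop 2:t onto {1:t}
drop 3:r onto {0:q}
drop 4:q onto {3:r}
drop 5:q onto {4:q}
drop 6:q onto {5:q}
ground layer = {0:q, 1:t}
drop-orders for the pieces not yet dropped (sum over which currently-grounded one goes next):
  1 to go: {2} 1  {6} 1
  2 to go: {1,2} 1  {2,6} 2  {5,6} 1
  3 to go: {1,2,6} 3  {2,5,6} 3  {4,5,6} 1
  4 to go: {1,2,5,6} 6  {2,4,5,6} 4  {3,4,5,6} 1
  5 to go: {0,3,4,5,6} 1  {1,2,4,5,6} 10  {2,3,4,5,6} 5
  if 0:q drops first: 15 orders
  if 1:t drops first: 6 orders
heap linearizations: 21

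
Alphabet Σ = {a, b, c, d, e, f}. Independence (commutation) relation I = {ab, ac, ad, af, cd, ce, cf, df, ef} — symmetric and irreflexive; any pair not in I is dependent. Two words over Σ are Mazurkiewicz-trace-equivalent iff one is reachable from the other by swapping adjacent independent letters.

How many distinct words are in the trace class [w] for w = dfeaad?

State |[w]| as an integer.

drop 0:d onto floor
drop 1:f onto floor
drop 2:e onto {0:d}
drop 3:a onto {2:e}
drop 4:a onto {3:a}
drop 5:d onto {2:e}
ground layer = {0:d, 1:f}
drop-orders for the pieces not yet dropped (sum over which currently-grounded one goes next):
  1 to go: {1} 1  {4} 1  {5} 1
  2 to go: {1,4} 2  {1,5} 2  {3,4} 1  {4,5} 2
  3 to go: {1,3,4} 3  {1,4,5} 6  {3,4,5} 3
  4 to go: {1,3,4,5} 12  {2,3,4,5} 3
  if 0:d drops first: 15 orders
  if 1:f drops first: 3 orders
heap linearizations: 18

18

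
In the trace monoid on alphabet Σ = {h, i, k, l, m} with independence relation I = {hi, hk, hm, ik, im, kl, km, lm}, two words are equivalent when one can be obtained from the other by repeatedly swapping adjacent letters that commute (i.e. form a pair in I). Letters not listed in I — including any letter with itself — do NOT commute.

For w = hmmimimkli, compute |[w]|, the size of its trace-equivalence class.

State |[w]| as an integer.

drop 0:h onto floor
drop 1:m onto floor
drop 2:m onto {1:m}
drop 3:i onto floor
drop 4:m onto {2:m}
drop 5:i onto {3:i}
drop 6:m onto {4:m}
drop 7:k onto floor
drop 8:l onto {0:h, 5:i}
drop 9:i onto {8:l}
ground layer = {0:h, 1:m, 3:i, 7:k}
drop-orders for the pieces not yet dropped (sum over which currently-grounded one goes next):
  1 to go: {6} 1  {7} 1  {9} 1
  2 to go: {4,6} 1  {6,7} 2  {6,9} 2  {7,9} 2  {8,9} 1
  3 to go: {0,8,9} 1  {2,4,6} 1  {4,6,7} 3  {4,6,9} 3  {5,8,9} 1  {6,7,9} 6  {6,8,9} 3  {7,8,9} 3
  4 to go: {0,5,8,9} 2  {0,6,8,9} 4  {0,7,8,9} 4  {1,2,4,6} 1  {2,4,6,7} 4  {2,4,6,9} 4  {3,5,8,9} 1  {4,6,7,9} 12  {4,6,8,9} 6  {5,6,8,9} 4  {5,7,8,9} 4  {6,7,8,9} 12
  5 to go: {0,3,5,8,9} 3  {0,4,6,8,9} 10  {0,5,6,8,9} 10  {0,5,7,8,9} 10  {0,6,7,8,9} 20  {1,2,4,6,7} 5  {1,2,4,6,9} 5  {2,4,6,7,9} 20  {2,4,6,8,9} 10  {3,5,6,8,9} 5  {3,5,7,8,9} 5  {4,5,6,8,9} 10  {4,6,7,8,9} 30  {5,6,7,8,9} 20
  6 to go: {0,2,4,6,8,9} 20  {0,3,5,6,8,9} 18  {0,3,5,7,8,9} 18  {0,4,5,6,8,9} 30  {0,4,6,7,8,9} 60  {0,5,6,7,8,9} 60  {1,2,4,6,7,9} 30  {1,2,4,6,8,9} 15  {2,4,5,6,8,9} 20  {2,4,6,7,8,9} 60  {3,4,5,6,8,9} 15  {3,5,6,7,8,9} 30  {4,5,6,7,8,9} 60
  7 to go: {0,1,2,4,6,8,9} 35  {0,2,4,5,6,8,9} 70  {0,2,4,6,7,8,9} 140  {0,3,4,5,6,8,9} 63  {0,3,5,6,7,8,9} 126  {0,4,5,6,7,8,9} 210  {1,2,4,5,6,8,9} 35  {1,2,4,6,7,8,9} 105  {2,3,4,5,6,8,9} 35  {2,4,5,6,7,8,9} 140  {3,4,5,6,7,8,9} 105
  8 to go: {0,1,2,4,5,6,8,9} 140  {0,1,2,4,6,7,8,9} 280  {0,2,3,4,5,6,8,9} 168  {0,2,4,5,6,7,8,9} 560  {0,3,4,5,6,7,8,9} 504  {1,2,3,4,5,6,8,9} 70  {1,2,4,5,6,7,8,9} 280  {2,3,4,5,6,7,8,9} 280
  if 0:h drops first: 630 orders
  if 1:m drops first: 1512 orders
  if 3:i drops first: 1260 orders
  if 7:k drops first: 378 orders
heap linearizations: 3780

3780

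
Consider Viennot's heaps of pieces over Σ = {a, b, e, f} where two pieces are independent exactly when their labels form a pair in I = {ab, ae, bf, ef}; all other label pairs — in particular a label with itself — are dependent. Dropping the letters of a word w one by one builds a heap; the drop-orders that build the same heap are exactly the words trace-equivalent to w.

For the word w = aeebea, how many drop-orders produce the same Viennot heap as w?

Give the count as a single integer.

15

piece 0:a — minimal
piece 1:e — minimal
piece 2:e rests on {1:e}
piece 3:b rests on {2:e}
piece 4:e rests on {3:b}
piece 5:a rests on {0:a}
minimal pieces: {0:a, 1:e}
ways to finish when only these pieces remain (= sum over removing one remaining piece with nothing left below it):
  1 left: {4}→1  {5}→1
  2 left: {0,5}→1  {3,4}→1  {4,5}→2
  3 left: {0,4,5}→3  {2,3,4}→1  {3,4,5}→3
  4 left: {0,3,4,5}→6  {1,2,3,4}→1  {2,3,4,5}→4
  placing 0:a first → 5 extensions
  placing 1:e first → 10 extensions
total linear extensions = 15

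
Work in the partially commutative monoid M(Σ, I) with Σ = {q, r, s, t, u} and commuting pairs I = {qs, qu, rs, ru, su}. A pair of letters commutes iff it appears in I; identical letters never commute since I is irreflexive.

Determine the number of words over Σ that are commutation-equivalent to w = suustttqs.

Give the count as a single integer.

12

drop 0:s onto floor
drop 1:u onto floor
drop 2:u onto {1:u}
drop 3:s onto {0:s}
drop 4:t onto {2:u, 3:s}
drop 5:t onto {4:t}
drop 6:t onto {5:t}
drop 7:q onto {6:t}
drop 8:s onto {6:t}
ground layer = {0:s, 1:u}
drop-orders for the pieces not yet dropped (sum over which currently-grounded one goes next):
  1 to go: {7} 1  {8} 1
  2 to go: {7,8} 2
  3 to go: {6,7,8} 2
  4 to go: {5,6,7,8} 2
  5 to go: {4,5,6,7,8} 2
  6 to go: {2,4,5,6,7,8} 2  {3,4,5,6,7,8} 2
  7 to go: {0,3,4,5,6,7,8} 2  {1,2,4,5,6,7,8} 2  {2,3,4,5,6,7,8} 4
  if 0:s drops first: 6 orders
  if 1:u drops first: 6 orders
heap linearizations: 12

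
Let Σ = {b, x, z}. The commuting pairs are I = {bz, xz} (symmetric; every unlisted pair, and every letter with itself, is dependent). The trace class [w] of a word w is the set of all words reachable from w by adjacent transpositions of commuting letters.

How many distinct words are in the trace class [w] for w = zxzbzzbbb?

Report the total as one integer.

126

0(z) covers ∅
1(x) covers ∅
2(z) covers 0:z
3(b) covers 1:x
4(z) covers 2:z
5(z) covers 4:z
6(b) covers 3:b
7(b) covers 6:b
8(b) covers 7:b
floor of heap: 0:z, 1:x
completions by unplaced set U, small U first (add the entries for U minus each lowest piece of U):
  |U|=1: {5}:1  {8}:1
  |U|=2: {4,5}:1  {5,8}:2  {7,8}:1
  |U|=3: {2,4,5}:1  {4,5,8}:3  {5,7,8}:3  {6,7,8}:1
  |U|=4: {0,2,4,5}:1  {2,4,5,8}:4  {3,6,7,8}:1  {4,5,7,8}:6  {5,6,7,8}:4
  |U|=5: {0,2,4,5,8}:5  {1,3,6,7,8}:1  {2,4,5,7,8}:10  {3,5,6,7,8}:5  {4,5,6,7,8}:10
  |U|=6: {0,2,4,5,7,8}:15  {1,3,5,6,7,8}:6  {2,4,5,6,7,8}:20  {3,4,5,6,7,8}:15
  |U|=7: {0,2,4,5,6,7,8}:35  {1,3,4,5,6,7,8}:21  {2,3,4,5,6,7,8}:35
  start at 0(z): 56
  start at 1(x): 70
sum over floor = 126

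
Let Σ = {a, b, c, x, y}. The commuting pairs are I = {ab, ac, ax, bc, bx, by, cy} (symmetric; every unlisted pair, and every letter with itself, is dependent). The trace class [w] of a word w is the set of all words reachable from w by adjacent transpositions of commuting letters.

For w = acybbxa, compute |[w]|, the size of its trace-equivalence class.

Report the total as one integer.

0(a) covers ∅
1(c) covers ∅
2(y) covers 0:a
3(b) covers ∅
4(b) covers 3:b
5(x) covers 1:c, 2:y
6(a) covers 2:y
floor of heap: 0:a, 1:c, 3:b
completions by unplaced set U, small U first (add the entries for U minus each lowest piece of U):
  |U|=1: {4}:1  {5}:1  {6}:1
  |U|=2: {1,5}:1  {3,4}:1  {4,5}:2  {4,6}:2  {5,6}:2
  |U|=3: {1,4,5}:3  {1,5,6}:3  {2,5,6}:2  {3,4,5}:3  {3,4,6}:3  {4,5,6}:6
  |U|=4: {0,2,5,6}:2  {1,2,5,6}:5  {1,3,4,5}:6  {1,4,5,6}:12  {2,4,5,6}:8  {3,4,5,6}:12
  |U|=5: {0,1,2,5,6}:7  {0,2,4,5,6}:10  {1,2,4,5,6}:25  {1,3,4,5,6}:30  {2,3,4,5,6}:20
  start at 0(a): 75
  start at 1(c): 30
  start at 3(b): 42
sum over floor = 147

147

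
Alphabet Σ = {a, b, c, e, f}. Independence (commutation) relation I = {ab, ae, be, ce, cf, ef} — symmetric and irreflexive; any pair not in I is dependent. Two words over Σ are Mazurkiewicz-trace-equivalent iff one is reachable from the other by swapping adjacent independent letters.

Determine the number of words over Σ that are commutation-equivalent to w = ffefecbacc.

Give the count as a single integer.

360

piece 0:f — minimal
piece 1:f rests on {0:f}
piece 2:e — minimal
piece 3:f rests on {1:f}
piece 4:e rests on {2:e}
piece 5:c — minimal
piece 6:b rests on {3:f, 5:c}
piece 7:a rests on {3:f, 5:c}
piece 8:c rests on {6:b, 7:a}
piece 9:c rests on {8:c}
minimal pieces: {0:f, 2:e, 5:c}
ways to finish when only these pieces remain (= sum over removing one remaining piece with nothing left below it):
  1 left: {4}→1  {9}→1
  2 left: {2,4}→1  {4,9}→2  {8,9}→1
  3 left: {2,4,9}→3  {4,8,9}→3  {6,8,9}→1  {7,8,9}→1
  4 left: {2,4,8,9}→6  {4,6,8,9}→4  {4,7,8,9}→4  {6,7,8,9}→2
  5 left: {2,4,6,8,9}→10  {2,4,7,8,9}→10  {3,6,7,8,9}→2  {4,6,7,8,9}→10  {5,6,7,8,9}→2
  6 left: {1,3,6,7,8,9}→2  {2,4,6,7,8,9}→30  {3,4,6,7,8,9}→12  {3,5,6,7,8,9}→4  {4,5,6,7,8,9}→12
  7 left: {0,1,3,6,7,8,9}→2  {1,3,4,6,7,8,9}→14  {1,3,5,6,7,8,9}→6  {2,3,4,6,7,8,9}→42  {2,4,5,6,7,8,9}→42  {3,4,5,6,7,8,9}→28
  8 left: {0,1,3,4,6,7,8,9}→16  {0,1,3,5,6,7,8,9}→8  {1,2,3,4,6,7,8,9}→56  {1,3,4,5,6,7,8,9}→48  {2,3,4,5,6,7,8,9}→112
  placing 0:f first → 216 extensions
  placing 2:e first → 72 extensions
  placing 5:c first → 72 extensions
total linear extensions = 360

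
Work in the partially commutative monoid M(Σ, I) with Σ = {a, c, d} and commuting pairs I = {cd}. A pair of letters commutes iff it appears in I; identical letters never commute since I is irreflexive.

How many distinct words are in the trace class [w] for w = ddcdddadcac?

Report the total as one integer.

12

piece 0:d — minimal
piece 1:d rests on {0:d}
piece 2:c — minimal
piece 3:d rests on {1:d}
piece 4:d rests on {3:d}
piece 5:d rests on {4:d}
piece 6:a rests on {2:c, 5:d}
piece 7:d rests on {6:a}
piece 8:c rests on {6:a}
piece 9:a rests on {7:d, 8:c}
piece 10:c rests on {9:a}
minimal pieces: {0:d, 2:c}
ways to finish when only these pieces remain (= sum over removing one remaining piece with nothing left below it):
  1 left: {10}→1
  2 left: {9,10}→1
  3 left: {7,9,10}→1  {8,9,10}→1
  4 left: {7,8,9,10}→2
  5 left: {6,7,8,9,10}→2
  6 left: {2,6,7,8,9,10}→2  {5,6,7,8,9,10}→2
  7 left: {2,5,6,7,8,9,10}→4  {4,5,6,7,8,9,10}→2
  8 left: {2,4,5,6,7,8,9,10}→6  {3,4,5,6,7,8,9,10}→2
  9 left: {1,3,4,5,6,7,8,9,10}→2  {2,3,4,5,6,7,8,9,10}→8
  placing 0:d first → 10 extensions
  placing 2:c first → 2 extensions
total linear extensions = 12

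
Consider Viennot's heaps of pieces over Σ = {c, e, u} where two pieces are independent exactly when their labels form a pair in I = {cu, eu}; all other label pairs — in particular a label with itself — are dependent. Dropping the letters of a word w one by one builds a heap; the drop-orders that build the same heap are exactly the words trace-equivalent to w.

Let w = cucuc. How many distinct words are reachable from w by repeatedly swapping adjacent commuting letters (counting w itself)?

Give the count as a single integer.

piece 0:c — minimal
piece 1:u — minimal
piece 2:c rests on {0:c}
piece 3:u rests on {1:u}
piece 4:c rests on {2:c}
minimal pieces: {0:c, 1:u}
ways to finish when only these pieces remain (= sum over removing one remaining piece with nothing left below it):
  1 left: {3}→1  {4}→1
  2 left: {1,3}→1  {2,4}→1  {3,4}→2
  3 left: {0,2,4}→1  {1,3,4}→3  {2,3,4}→3
  placing 0:c first → 6 extensions
  placing 1:u first → 4 extensions
total linear extensions = 10

10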